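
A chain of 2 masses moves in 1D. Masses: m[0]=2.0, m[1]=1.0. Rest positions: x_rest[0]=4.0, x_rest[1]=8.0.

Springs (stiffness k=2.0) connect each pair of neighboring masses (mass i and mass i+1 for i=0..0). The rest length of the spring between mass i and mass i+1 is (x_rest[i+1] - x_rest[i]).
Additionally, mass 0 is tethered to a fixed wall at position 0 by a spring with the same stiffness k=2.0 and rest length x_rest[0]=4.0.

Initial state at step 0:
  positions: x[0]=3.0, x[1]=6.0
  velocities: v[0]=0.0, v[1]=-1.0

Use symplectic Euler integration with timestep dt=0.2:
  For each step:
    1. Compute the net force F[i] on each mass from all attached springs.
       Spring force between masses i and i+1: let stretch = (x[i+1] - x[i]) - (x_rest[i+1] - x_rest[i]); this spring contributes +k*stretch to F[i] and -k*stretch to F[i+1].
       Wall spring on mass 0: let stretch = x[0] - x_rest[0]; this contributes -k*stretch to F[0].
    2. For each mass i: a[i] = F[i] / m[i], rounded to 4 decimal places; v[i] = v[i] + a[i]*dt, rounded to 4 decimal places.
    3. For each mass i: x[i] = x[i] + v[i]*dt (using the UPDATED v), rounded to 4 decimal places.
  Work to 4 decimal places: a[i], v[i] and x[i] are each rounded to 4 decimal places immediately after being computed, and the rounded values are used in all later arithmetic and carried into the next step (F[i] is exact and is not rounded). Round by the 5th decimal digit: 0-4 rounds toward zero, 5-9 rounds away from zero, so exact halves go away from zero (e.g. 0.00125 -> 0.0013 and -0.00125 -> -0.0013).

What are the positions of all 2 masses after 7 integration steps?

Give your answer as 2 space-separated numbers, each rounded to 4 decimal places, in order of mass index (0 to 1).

Answer: 2.9999 6.8618

Derivation:
Step 0: x=[3.0000 6.0000] v=[0.0000 -1.0000]
Step 1: x=[3.0000 5.8800] v=[0.0000 -0.6000]
Step 2: x=[2.9952 5.8496] v=[-0.0240 -0.1520]
Step 3: x=[2.9848 5.9108] v=[-0.0522 0.3062]
Step 4: x=[2.9720 6.0580] v=[-0.0640 0.7358]
Step 5: x=[2.9638 6.2783] v=[-0.0412 1.1014]
Step 6: x=[2.9696 6.5534] v=[0.0289 1.3756]
Step 7: x=[2.9999 6.8618] v=[0.1517 1.5421]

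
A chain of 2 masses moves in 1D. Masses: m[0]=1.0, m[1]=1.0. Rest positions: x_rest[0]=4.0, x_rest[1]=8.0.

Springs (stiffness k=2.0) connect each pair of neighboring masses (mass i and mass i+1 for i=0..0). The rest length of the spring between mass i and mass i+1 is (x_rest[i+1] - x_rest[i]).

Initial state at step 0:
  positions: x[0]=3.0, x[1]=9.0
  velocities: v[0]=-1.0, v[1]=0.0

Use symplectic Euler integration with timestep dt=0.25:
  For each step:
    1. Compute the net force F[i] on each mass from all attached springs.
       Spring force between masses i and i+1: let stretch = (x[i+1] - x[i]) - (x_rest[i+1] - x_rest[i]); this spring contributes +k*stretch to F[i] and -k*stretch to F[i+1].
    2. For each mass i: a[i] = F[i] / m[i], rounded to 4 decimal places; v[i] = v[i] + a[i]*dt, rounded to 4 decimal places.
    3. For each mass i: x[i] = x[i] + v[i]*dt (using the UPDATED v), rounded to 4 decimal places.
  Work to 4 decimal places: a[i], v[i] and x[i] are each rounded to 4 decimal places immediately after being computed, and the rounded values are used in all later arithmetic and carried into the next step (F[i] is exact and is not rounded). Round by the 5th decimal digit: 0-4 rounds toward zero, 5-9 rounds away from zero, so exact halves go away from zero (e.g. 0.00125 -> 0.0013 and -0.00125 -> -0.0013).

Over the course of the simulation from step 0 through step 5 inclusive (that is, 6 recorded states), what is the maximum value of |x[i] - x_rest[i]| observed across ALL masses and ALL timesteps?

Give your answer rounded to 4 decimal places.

Answer: 1.4418

Derivation:
Step 0: x=[3.0000 9.0000] v=[-1.0000 0.0000]
Step 1: x=[3.0000 8.7500] v=[0.0000 -1.0000]
Step 2: x=[3.2188 8.2813] v=[0.8750 -1.8750]
Step 3: x=[3.5704 7.6797] v=[1.4063 -2.4063]
Step 4: x=[3.9357 7.0645] v=[1.4610 -2.4610]
Step 5: x=[4.1921 6.5582] v=[1.0254 -2.0254]
Max displacement = 1.4418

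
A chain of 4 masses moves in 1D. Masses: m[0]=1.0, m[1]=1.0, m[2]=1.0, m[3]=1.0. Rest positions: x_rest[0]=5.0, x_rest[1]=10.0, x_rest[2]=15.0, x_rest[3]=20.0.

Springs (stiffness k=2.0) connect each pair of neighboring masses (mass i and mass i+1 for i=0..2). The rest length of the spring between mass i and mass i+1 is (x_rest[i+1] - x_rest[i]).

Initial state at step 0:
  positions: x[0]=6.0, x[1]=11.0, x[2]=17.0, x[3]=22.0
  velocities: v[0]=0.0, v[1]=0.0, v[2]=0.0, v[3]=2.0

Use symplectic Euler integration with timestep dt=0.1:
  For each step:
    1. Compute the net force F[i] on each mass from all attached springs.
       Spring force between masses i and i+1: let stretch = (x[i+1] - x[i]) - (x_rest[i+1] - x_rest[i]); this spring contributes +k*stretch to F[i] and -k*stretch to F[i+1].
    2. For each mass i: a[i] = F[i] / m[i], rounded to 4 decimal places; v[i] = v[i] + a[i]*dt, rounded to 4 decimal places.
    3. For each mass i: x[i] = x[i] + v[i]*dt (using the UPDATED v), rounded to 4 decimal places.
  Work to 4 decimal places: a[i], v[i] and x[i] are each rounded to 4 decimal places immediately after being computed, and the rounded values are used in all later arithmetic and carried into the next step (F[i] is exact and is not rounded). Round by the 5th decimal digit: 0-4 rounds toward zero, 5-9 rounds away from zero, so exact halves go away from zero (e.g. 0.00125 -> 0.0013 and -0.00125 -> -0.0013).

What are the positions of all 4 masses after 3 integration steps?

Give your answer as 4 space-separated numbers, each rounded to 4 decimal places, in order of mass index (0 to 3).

Answer: 6.0020 11.1142 16.9017 22.5822

Derivation:
Step 0: x=[6.0000 11.0000 17.0000 22.0000] v=[0.0000 0.0000 0.0000 2.0000]
Step 1: x=[6.0000 11.0200 16.9800 22.2000] v=[0.0000 0.2000 -0.2000 2.0000]
Step 2: x=[6.0004 11.0588 16.9452 22.3956] v=[0.0040 0.3880 -0.3480 1.9560]
Step 3: x=[6.0020 11.1142 16.9017 22.5822] v=[0.0157 0.5536 -0.4352 1.8659]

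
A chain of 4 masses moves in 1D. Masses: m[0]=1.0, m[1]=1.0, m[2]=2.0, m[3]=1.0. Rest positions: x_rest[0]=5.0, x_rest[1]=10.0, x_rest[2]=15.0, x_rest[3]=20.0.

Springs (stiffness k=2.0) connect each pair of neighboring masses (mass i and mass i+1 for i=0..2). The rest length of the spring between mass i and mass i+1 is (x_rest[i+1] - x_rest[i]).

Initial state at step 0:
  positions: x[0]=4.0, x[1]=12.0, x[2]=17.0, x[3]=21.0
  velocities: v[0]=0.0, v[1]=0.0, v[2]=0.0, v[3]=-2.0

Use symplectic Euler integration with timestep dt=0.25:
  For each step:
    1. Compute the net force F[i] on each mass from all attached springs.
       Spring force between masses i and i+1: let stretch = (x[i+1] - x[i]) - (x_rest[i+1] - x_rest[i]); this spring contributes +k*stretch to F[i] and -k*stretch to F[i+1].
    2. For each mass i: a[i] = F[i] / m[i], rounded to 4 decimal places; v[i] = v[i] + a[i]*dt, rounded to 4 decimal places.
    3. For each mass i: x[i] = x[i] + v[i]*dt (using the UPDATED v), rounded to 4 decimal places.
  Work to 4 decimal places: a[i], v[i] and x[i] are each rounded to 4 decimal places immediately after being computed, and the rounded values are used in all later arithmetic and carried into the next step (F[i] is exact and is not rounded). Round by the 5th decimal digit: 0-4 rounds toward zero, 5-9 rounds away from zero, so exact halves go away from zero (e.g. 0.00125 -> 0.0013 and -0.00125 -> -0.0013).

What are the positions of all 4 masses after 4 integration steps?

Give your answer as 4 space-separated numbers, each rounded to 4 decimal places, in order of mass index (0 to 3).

Step 0: x=[4.0000 12.0000 17.0000 21.0000] v=[0.0000 0.0000 0.0000 -2.0000]
Step 1: x=[4.3750 11.6250 16.9375 20.6250] v=[1.5000 -1.5000 -0.2500 -1.5000]
Step 2: x=[5.0313 11.0078 16.7734 20.4141] v=[2.6250 -2.4688 -0.6563 -0.8438]
Step 3: x=[5.8096 10.3642 16.4765 20.3731] v=[3.1133 -2.5743 -1.1875 -0.1642]
Step 4: x=[6.5323 9.9153 16.0412 20.4700] v=[2.8906 -1.7955 -1.7414 0.3875]

Answer: 6.5323 9.9153 16.0412 20.4700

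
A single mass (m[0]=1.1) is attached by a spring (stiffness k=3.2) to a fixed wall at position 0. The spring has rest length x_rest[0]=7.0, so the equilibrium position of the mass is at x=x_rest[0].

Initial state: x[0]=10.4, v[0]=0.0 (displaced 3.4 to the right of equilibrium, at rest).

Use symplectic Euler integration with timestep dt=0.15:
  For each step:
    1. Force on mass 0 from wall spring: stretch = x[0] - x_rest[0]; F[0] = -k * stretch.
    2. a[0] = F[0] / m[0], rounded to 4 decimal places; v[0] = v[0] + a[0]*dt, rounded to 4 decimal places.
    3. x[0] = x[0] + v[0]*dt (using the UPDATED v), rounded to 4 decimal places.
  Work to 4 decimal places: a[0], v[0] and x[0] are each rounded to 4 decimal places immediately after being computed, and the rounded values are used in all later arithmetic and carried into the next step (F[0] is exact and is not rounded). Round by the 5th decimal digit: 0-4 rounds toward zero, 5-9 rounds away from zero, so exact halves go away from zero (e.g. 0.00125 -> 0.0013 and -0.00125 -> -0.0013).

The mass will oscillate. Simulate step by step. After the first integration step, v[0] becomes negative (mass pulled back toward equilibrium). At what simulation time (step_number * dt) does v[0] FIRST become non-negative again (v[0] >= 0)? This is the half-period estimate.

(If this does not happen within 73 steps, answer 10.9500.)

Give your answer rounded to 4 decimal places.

Answer: 1.9500

Derivation:
Step 0: x=[10.4000] v=[0.0000]
Step 1: x=[10.1775] v=[-1.4836]
Step 2: x=[9.7470] v=[-2.8701]
Step 3: x=[9.1367] v=[-4.0688]
Step 4: x=[8.3865] v=[-5.0012]
Step 5: x=[7.5456] v=[-5.6062]
Step 6: x=[6.6690] v=[-5.8443]
Step 7: x=[5.8140] v=[-5.6999]
Step 8: x=[5.0366] v=[-5.1824]
Step 9: x=[4.3878] v=[-4.3256]
Step 10: x=[3.9099] v=[-3.1857]
Step 11: x=[3.6343] v=[-1.8373]
Step 12: x=[3.5790] v=[-0.3686]
Step 13: x=[3.7476] v=[1.1242]
First v>=0 after going negative at step 13, time=1.9500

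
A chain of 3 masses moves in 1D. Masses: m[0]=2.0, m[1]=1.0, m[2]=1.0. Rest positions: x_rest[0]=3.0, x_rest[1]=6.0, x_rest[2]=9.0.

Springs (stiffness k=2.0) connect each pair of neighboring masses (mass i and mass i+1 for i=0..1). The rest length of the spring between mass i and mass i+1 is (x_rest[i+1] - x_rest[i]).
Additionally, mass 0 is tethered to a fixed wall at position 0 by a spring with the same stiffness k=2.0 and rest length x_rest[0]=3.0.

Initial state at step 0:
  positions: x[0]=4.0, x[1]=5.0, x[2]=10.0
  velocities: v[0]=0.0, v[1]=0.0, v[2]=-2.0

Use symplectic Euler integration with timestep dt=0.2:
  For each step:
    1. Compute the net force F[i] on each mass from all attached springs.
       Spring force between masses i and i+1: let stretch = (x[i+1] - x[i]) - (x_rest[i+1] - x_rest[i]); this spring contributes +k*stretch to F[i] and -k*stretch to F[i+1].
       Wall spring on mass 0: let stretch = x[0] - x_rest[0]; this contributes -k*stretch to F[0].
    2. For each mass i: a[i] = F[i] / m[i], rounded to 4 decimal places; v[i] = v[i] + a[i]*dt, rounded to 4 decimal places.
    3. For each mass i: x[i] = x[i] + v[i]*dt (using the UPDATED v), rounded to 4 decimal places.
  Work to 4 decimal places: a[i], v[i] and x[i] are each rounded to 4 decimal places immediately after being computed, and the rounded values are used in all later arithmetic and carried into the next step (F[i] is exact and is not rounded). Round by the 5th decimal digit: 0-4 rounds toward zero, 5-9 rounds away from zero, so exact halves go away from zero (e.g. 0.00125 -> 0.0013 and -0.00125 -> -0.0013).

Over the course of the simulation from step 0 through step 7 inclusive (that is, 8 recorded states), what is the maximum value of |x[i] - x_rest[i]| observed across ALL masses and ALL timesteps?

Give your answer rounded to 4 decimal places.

Answer: 1.8695

Derivation:
Step 0: x=[4.0000 5.0000 10.0000] v=[0.0000 0.0000 -2.0000]
Step 1: x=[3.8800 5.3200 9.4400] v=[-0.6000 1.6000 -2.8000]
Step 2: x=[3.6624 5.8544 8.7904] v=[-1.0880 2.6720 -3.2480]
Step 3: x=[3.3860 6.4483 8.1459] v=[-1.3821 2.9696 -3.2224]
Step 4: x=[3.0966 6.9330 7.6056] v=[-1.4468 2.4237 -2.7014]
Step 5: x=[2.8368 7.1646 7.2515] v=[-1.2988 1.1582 -1.7704]
Step 6: x=[2.6367 7.0570 7.1305] v=[-1.0006 -0.5382 -0.6052]
Step 7: x=[2.5079 6.6016 7.2436] v=[-0.6439 -2.2769 0.5654]
Max displacement = 1.8695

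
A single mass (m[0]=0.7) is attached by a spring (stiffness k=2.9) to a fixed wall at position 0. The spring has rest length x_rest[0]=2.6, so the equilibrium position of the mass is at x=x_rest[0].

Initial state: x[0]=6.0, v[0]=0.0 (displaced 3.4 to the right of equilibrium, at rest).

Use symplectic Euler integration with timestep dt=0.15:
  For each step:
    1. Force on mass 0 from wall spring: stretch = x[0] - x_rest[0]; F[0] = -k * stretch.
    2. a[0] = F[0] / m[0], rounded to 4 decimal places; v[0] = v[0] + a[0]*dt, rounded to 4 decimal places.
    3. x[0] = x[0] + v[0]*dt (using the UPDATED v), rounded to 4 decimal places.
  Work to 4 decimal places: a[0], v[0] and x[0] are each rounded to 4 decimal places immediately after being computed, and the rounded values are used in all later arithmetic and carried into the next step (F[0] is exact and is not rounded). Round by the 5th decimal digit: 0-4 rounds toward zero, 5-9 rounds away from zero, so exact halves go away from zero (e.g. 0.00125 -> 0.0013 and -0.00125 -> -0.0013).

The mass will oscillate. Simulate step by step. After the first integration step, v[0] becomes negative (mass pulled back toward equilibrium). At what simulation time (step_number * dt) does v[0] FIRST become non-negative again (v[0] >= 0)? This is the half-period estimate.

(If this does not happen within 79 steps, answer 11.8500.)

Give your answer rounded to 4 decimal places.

Answer: 1.6500

Derivation:
Step 0: x=[6.0000] v=[0.0000]
Step 1: x=[5.6831] v=[-2.1129]
Step 2: x=[5.0788] v=[-4.0288]
Step 3: x=[4.2434] v=[-5.5692]
Step 4: x=[3.2548] v=[-6.5905]
Step 5: x=[2.2052] v=[-6.9974]
Step 6: x=[1.1924] v=[-6.7521]
Step 7: x=[0.3108] v=[-5.8774]
Step 8: x=[-0.3574] v=[-4.4548]
Step 9: x=[-0.7500] v=[-2.6170]
Step 10: x=[-0.8303] v=[-0.5352]
Step 11: x=[-0.5908] v=[1.5965]
First v>=0 after going negative at step 11, time=1.6500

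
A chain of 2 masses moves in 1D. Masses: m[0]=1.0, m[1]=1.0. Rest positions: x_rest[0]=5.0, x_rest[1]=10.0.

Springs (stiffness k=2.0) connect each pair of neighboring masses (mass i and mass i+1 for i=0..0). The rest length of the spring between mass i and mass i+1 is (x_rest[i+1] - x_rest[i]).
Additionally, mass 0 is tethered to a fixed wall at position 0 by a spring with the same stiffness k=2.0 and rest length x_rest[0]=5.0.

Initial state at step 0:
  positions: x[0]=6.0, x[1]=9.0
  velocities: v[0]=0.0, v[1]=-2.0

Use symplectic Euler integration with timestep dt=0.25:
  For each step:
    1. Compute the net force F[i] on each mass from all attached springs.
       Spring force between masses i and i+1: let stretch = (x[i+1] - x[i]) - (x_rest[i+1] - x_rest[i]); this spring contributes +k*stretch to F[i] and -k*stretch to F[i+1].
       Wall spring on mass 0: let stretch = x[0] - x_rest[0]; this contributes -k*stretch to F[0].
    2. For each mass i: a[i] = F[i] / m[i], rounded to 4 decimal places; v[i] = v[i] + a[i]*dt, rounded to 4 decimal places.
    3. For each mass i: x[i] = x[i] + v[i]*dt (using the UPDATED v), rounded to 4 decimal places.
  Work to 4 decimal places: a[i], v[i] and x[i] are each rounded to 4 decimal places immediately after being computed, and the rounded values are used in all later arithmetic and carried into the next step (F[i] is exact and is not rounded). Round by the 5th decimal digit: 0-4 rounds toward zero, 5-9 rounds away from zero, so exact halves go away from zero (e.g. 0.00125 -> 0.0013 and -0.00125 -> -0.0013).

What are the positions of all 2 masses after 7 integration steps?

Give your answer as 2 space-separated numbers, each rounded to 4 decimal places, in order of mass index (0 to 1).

Answer: 3.2275 8.8227

Derivation:
Step 0: x=[6.0000 9.0000] v=[0.0000 -2.0000]
Step 1: x=[5.6250 8.7500] v=[-1.5000 -1.0000]
Step 2: x=[4.9375 8.7344] v=[-2.7500 -0.0625]
Step 3: x=[4.1074 8.8692] v=[-3.3203 0.5391]
Step 4: x=[3.3591 9.0338] v=[-2.9931 0.6582]
Step 5: x=[2.9003 9.1140] v=[-1.8353 0.3209]
Step 6: x=[2.8557 9.0425] v=[-0.1786 -0.2860]
Step 7: x=[3.2275 8.8227] v=[1.4870 -0.8794]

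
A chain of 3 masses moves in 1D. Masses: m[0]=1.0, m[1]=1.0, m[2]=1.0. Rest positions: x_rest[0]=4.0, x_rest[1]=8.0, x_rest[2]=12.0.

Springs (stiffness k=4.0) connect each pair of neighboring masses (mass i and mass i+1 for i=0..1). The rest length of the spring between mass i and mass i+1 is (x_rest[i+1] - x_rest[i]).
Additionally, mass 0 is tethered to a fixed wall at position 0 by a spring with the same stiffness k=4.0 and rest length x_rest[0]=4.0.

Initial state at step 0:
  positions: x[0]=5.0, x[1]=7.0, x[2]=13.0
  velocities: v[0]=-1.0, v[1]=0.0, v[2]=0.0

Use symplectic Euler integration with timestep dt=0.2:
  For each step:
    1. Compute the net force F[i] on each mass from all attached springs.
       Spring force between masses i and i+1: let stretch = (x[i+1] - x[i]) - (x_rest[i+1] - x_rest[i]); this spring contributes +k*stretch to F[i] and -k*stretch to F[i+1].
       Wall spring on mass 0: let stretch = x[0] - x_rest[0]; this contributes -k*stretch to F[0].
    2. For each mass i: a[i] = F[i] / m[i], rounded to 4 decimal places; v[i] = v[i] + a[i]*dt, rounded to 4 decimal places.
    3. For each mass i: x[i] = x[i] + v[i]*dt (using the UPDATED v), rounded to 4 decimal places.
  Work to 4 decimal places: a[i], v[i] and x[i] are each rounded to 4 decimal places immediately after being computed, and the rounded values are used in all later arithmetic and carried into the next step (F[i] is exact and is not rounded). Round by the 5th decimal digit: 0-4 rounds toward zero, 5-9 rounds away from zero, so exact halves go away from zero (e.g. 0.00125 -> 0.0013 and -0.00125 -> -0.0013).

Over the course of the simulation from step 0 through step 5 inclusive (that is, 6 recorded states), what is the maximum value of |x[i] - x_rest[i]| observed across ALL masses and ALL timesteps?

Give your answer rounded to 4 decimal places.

Answer: 1.3145

Derivation:
Step 0: x=[5.0000 7.0000 13.0000] v=[-1.0000 0.0000 0.0000]
Step 1: x=[4.3200 7.6400 12.6800] v=[-3.4000 3.2000 -1.6000]
Step 2: x=[3.4800 8.5552 12.1936] v=[-4.2000 4.5760 -2.4320]
Step 3: x=[2.8952 9.2405 11.7651] v=[-2.9238 3.4266 -2.1427]
Step 4: x=[2.8625 9.3145 11.5726] v=[-0.1637 0.3700 -0.9624]
Step 5: x=[3.4041 8.7175 11.6588] v=[2.7079 -2.9851 0.4311]
Max displacement = 1.3145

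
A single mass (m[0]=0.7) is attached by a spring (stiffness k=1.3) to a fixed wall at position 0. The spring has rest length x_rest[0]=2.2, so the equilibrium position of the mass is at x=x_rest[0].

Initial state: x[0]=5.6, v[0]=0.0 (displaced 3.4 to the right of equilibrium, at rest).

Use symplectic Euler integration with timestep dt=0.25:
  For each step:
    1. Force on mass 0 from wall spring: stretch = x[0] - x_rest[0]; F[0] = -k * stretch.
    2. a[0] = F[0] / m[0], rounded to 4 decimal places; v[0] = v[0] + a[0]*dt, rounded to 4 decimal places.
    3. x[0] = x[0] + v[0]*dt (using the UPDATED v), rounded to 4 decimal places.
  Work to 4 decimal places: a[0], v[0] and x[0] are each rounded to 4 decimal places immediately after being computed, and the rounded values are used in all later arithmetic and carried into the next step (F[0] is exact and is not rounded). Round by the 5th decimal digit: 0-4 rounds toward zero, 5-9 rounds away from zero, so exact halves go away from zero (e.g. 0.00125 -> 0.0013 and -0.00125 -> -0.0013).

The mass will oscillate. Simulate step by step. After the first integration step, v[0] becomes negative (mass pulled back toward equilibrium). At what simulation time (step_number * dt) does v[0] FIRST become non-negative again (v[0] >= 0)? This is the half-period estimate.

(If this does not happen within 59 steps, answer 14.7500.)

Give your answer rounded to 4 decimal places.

Answer: 2.5000

Derivation:
Step 0: x=[5.6000] v=[0.0000]
Step 1: x=[5.2054] v=[-1.5786]
Step 2: x=[4.4619] v=[-2.9740]
Step 3: x=[3.4559] v=[-4.0242]
Step 4: x=[2.3041] v=[-4.6073]
Step 5: x=[1.1402] v=[-4.6556]
Step 6: x=[0.0993] v=[-4.1636]
Step 7: x=[-0.6978] v=[-3.1883]
Step 8: x=[-1.1585] v=[-1.8429]
Step 9: x=[-1.2294] v=[-0.2836]
Step 10: x=[-0.9023] v=[1.3086]
First v>=0 after going negative at step 10, time=2.5000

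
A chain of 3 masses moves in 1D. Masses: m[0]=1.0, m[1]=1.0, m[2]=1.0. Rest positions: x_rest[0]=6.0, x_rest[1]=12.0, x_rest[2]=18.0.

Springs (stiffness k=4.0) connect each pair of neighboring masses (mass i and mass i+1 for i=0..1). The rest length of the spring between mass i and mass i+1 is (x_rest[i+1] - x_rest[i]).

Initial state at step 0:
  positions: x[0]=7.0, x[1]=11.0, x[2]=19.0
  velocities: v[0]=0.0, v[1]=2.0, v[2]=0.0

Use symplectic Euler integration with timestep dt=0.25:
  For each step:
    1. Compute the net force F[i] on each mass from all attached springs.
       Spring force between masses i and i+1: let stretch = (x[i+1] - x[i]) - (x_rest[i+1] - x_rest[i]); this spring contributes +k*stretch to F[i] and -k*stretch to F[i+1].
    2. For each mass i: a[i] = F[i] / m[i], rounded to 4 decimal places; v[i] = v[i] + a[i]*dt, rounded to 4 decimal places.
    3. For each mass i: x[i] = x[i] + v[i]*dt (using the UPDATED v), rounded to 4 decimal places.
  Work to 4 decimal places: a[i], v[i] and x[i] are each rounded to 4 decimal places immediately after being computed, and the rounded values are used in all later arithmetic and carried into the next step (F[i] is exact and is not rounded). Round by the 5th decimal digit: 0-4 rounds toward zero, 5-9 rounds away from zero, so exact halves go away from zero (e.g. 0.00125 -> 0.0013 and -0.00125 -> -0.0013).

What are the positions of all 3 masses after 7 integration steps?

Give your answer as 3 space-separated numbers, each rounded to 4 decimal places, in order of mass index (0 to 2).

Step 0: x=[7.0000 11.0000 19.0000] v=[0.0000 2.0000 0.0000]
Step 1: x=[6.5000 12.5000 18.5000] v=[-2.0000 6.0000 -2.0000]
Step 2: x=[6.0000 14.0000 18.0000] v=[-2.0000 6.0000 -2.0000]
Step 3: x=[6.0000 14.5000 18.0000] v=[0.0000 2.0000 0.0000]
Step 4: x=[6.6250 13.7500 18.6250] v=[2.5000 -3.0000 2.5000]
Step 5: x=[7.5313 12.4375 19.5313] v=[3.6250 -5.2500 3.6250]
Step 6: x=[8.1641 11.6719 20.1641] v=[2.5312 -3.0624 2.5312]
Step 7: x=[8.1739 12.1524 20.1739] v=[0.0390 1.9220 0.0390]

Answer: 8.1739 12.1524 20.1739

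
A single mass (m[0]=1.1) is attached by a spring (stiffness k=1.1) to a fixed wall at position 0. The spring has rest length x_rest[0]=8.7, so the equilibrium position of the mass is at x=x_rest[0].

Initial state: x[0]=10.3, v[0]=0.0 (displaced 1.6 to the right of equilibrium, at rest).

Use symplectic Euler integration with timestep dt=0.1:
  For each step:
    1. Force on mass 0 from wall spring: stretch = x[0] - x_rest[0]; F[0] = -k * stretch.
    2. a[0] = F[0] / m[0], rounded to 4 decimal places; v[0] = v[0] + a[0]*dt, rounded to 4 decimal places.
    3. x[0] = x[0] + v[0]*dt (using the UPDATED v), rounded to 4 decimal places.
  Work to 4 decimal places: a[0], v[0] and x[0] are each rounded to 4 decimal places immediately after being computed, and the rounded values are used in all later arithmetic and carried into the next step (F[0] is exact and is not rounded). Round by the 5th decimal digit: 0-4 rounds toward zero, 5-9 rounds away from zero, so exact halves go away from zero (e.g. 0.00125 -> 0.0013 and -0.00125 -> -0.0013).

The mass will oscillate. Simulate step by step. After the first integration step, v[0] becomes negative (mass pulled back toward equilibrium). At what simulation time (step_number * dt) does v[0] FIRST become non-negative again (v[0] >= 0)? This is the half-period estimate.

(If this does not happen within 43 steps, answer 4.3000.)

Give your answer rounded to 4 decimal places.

Answer: 3.2000

Derivation:
Step 0: x=[10.3000] v=[0.0000]
Step 1: x=[10.2840] v=[-0.1600]
Step 2: x=[10.2522] v=[-0.3184]
Step 3: x=[10.2048] v=[-0.4736]
Step 4: x=[10.1424] v=[-0.6241]
Step 5: x=[10.0656] v=[-0.7683]
Step 6: x=[9.9751] v=[-0.9049]
Step 7: x=[9.8719] v=[-1.0324]
Step 8: x=[9.7569] v=[-1.1496]
Step 9: x=[9.6314] v=[-1.2553]
Step 10: x=[9.4966] v=[-1.3484]
Step 11: x=[9.3538] v=[-1.4281]
Step 12: x=[9.2045] v=[-1.4935]
Step 13: x=[9.0501] v=[-1.5440]
Step 14: x=[8.8922] v=[-1.5790]
Step 15: x=[8.7324] v=[-1.5982]
Step 16: x=[8.5723] v=[-1.6014]
Step 17: x=[8.4134] v=[-1.5886]
Step 18: x=[8.2574] v=[-1.5599]
Step 19: x=[8.1058] v=[-1.5156]
Step 20: x=[7.9602] v=[-1.4562]
Step 21: x=[7.8220] v=[-1.3822]
Step 22: x=[7.6926] v=[-1.2944]
Step 23: x=[7.5732] v=[-1.1937]
Step 24: x=[7.4651] v=[-1.0810]
Step 25: x=[7.3694] v=[-0.9575]
Step 26: x=[7.2870] v=[-0.8244]
Step 27: x=[7.2187] v=[-0.6831]
Step 28: x=[7.1652] v=[-0.5350]
Step 29: x=[7.1271] v=[-0.3815]
Step 30: x=[7.1047] v=[-0.2242]
Step 31: x=[7.0982] v=[-0.0647]
Step 32: x=[7.1078] v=[0.0955]
First v>=0 after going negative at step 32, time=3.2000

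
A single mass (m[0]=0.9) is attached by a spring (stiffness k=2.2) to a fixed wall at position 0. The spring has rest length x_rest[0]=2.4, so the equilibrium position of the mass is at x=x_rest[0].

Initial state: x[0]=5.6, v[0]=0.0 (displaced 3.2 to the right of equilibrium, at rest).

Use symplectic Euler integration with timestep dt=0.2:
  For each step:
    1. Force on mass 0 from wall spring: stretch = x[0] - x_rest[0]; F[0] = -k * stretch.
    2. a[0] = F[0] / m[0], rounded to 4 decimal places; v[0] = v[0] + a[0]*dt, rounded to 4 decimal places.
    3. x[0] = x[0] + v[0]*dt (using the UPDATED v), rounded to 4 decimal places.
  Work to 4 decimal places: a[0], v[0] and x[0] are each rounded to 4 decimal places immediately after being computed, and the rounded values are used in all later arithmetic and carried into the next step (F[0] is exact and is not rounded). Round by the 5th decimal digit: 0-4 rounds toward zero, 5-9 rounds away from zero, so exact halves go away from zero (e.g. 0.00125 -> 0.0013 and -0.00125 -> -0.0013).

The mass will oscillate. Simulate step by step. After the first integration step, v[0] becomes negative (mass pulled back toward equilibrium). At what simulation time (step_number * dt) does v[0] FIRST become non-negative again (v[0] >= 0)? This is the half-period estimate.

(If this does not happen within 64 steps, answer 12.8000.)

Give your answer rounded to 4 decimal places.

Step 0: x=[5.6000] v=[0.0000]
Step 1: x=[5.2871] v=[-1.5644]
Step 2: x=[4.6919] v=[-2.9759]
Step 3: x=[3.8726] v=[-4.0964]
Step 4: x=[2.9093] v=[-4.8163]
Step 5: x=[1.8962] v=[-5.0653]
Step 6: x=[0.9324] v=[-4.8190]
Step 7: x=[0.1121] v=[-4.1015]
Step 8: x=[-0.4845] v=[-2.9830]
Step 9: x=[-0.7991] v=[-1.5728]
Step 10: x=[-0.8009] v=[-0.0088]
Step 11: x=[-0.4897] v=[1.5561]
First v>=0 after going negative at step 11, time=2.2000

Answer: 2.2000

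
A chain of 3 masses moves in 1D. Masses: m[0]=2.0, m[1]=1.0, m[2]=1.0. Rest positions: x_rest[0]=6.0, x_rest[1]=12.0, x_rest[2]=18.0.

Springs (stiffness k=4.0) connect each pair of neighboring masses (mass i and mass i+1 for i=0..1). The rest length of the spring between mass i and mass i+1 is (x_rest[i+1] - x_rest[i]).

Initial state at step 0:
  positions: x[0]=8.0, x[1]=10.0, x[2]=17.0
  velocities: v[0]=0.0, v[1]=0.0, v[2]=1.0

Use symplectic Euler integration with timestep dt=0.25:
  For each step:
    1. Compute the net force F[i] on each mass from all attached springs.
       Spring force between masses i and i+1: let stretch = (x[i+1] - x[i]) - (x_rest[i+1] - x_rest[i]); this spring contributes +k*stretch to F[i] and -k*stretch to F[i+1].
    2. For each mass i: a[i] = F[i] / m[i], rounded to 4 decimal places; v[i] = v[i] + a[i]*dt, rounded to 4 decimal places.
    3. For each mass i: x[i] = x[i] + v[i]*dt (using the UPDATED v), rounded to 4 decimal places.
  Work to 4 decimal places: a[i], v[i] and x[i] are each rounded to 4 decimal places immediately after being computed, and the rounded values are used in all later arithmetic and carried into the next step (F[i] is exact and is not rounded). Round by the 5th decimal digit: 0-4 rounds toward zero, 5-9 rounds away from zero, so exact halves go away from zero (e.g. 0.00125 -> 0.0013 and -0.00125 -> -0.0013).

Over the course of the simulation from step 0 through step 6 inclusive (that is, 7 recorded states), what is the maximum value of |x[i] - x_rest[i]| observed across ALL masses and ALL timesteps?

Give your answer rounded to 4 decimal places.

Step 0: x=[8.0000 10.0000 17.0000] v=[0.0000 0.0000 1.0000]
Step 1: x=[7.5000 11.2500 17.0000] v=[-2.0000 5.0000 0.0000]
Step 2: x=[6.7188 13.0000 17.0625] v=[-3.1250 7.0000 0.2500]
Step 3: x=[5.9727 14.1953 17.6094] v=[-2.9844 4.7813 2.1875]
Step 4: x=[5.5044 14.1885 18.8028] v=[-1.8731 -0.0272 4.7734]
Step 5: x=[5.3716 13.1643 20.3426] v=[-0.5311 -4.0970 6.1591]
Step 6: x=[5.4629 11.9865 21.5878] v=[0.3653 -4.7114 4.9808]
Max displacement = 3.5878

Answer: 3.5878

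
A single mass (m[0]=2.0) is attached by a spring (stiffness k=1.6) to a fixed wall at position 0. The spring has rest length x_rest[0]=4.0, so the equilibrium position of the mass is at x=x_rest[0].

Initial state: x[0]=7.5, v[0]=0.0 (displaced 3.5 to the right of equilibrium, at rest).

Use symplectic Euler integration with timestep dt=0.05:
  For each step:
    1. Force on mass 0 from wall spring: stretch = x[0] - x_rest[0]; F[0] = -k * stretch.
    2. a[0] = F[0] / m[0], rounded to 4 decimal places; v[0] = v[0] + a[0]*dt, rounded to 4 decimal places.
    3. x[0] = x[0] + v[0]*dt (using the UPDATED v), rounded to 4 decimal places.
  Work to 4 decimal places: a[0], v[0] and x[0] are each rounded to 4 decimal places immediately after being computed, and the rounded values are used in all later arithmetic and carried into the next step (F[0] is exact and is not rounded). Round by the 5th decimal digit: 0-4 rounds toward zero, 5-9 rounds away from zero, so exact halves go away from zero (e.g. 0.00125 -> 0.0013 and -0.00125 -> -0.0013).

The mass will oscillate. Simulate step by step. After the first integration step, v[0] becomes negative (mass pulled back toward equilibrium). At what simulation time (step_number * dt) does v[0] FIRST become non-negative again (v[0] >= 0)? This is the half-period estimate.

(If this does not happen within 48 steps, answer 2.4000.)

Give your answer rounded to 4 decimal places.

Step 0: x=[7.5000] v=[0.0000]
Step 1: x=[7.4930] v=[-0.1400]
Step 2: x=[7.4790] v=[-0.2797]
Step 3: x=[7.4581] v=[-0.4189]
Step 4: x=[7.4302] v=[-0.5572]
Step 5: x=[7.3955] v=[-0.6944]
Step 6: x=[7.3540] v=[-0.8302]
Step 7: x=[7.3058] v=[-0.9644]
Step 8: x=[7.2510] v=[-1.0966]
Step 9: x=[7.1897] v=[-1.2266]
Step 10: x=[7.1220] v=[-1.3542]
Step 11: x=[7.0480] v=[-1.4791]
Step 12: x=[6.9680] v=[-1.6010]
Step 13: x=[6.8820] v=[-1.7197]
Step 14: x=[6.7903] v=[-1.8350]
Step 15: x=[6.6930] v=[-1.9466]
Step 16: x=[6.5903] v=[-2.0543]
Step 17: x=[6.4824] v=[-2.1579]
Step 18: x=[6.3695] v=[-2.2572]
Step 19: x=[6.2519] v=[-2.3520]
Step 20: x=[6.1298] v=[-2.4421]
Step 21: x=[6.0034] v=[-2.5273]
Step 22: x=[5.8730] v=[-2.6074]
Step 23: x=[5.7389] v=[-2.6823]
Step 24: x=[5.6013] v=[-2.7519]
Step 25: x=[5.4605] v=[-2.8160]
Step 26: x=[5.3168] v=[-2.8744]
Step 27: x=[5.1704] v=[-2.9271]
Step 28: x=[5.0217] v=[-2.9739]
Step 29: x=[4.8710] v=[-3.0148]
Step 30: x=[4.7185] v=[-3.0496]
Step 31: x=[4.5646] v=[-3.0783]
Step 32: x=[4.4096] v=[-3.1009]
Step 33: x=[4.2537] v=[-3.1173]
Step 34: x=[4.0973] v=[-3.1275]
Step 35: x=[3.9407] v=[-3.1314]
Step 36: x=[3.7843] v=[-3.1290]
Step 37: x=[3.6283] v=[-3.1204]
Step 38: x=[3.4730] v=[-3.1055]
Step 39: x=[3.3188] v=[-3.0844]
Step 40: x=[3.1659] v=[-3.0572]
Step 41: x=[3.0147] v=[-3.0238]
Step 42: x=[2.8655] v=[-2.9844]
Step 43: x=[2.7186] v=[-2.9390]
Step 44: x=[2.5742] v=[-2.8877]
Step 45: x=[2.4327] v=[-2.8307]
Step 46: x=[2.2943] v=[-2.7680]
Step 47: x=[2.1593] v=[-2.6998]
Step 48: x=[2.0280] v=[-2.6262]
v[0] did not become non-negative within 48 steps; using fallback time=2.4000

Answer: 2.4000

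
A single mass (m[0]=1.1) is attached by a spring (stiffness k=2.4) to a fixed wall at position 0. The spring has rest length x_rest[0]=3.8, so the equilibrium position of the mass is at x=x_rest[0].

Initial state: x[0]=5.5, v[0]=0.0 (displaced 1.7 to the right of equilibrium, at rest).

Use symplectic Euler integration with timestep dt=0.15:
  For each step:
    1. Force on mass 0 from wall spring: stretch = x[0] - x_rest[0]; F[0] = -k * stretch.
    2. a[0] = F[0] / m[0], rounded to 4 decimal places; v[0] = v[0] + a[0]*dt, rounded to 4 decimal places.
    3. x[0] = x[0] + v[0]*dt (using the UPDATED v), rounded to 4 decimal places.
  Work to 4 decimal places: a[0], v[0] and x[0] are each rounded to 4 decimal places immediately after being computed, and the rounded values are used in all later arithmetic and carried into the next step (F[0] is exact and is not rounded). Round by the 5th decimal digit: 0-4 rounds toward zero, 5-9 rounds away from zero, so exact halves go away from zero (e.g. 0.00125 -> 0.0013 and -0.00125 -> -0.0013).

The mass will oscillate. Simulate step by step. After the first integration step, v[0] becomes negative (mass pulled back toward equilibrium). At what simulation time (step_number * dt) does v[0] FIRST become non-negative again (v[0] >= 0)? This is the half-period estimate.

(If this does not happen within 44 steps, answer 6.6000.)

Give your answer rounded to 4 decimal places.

Step 0: x=[5.5000] v=[0.0000]
Step 1: x=[5.4165] v=[-0.5564]
Step 2: x=[5.2537] v=[-1.0854]
Step 3: x=[5.0195] v=[-1.5612]
Step 4: x=[4.7255] v=[-1.9603]
Step 5: x=[4.3860] v=[-2.2632]
Step 6: x=[4.0178] v=[-2.4550]
Step 7: x=[3.6389] v=[-2.5263]
Step 8: x=[3.2679] v=[-2.4736]
Step 9: x=[2.9230] v=[-2.2995]
Step 10: x=[2.6211] v=[-2.0125]
Step 11: x=[2.3771] v=[-1.6267]
Step 12: x=[2.2030] v=[-1.1610]
Step 13: x=[2.1073] v=[-0.6383]
Step 14: x=[2.0947] v=[-0.0843]
Step 15: x=[2.1658] v=[0.4738]
First v>=0 after going negative at step 15, time=2.2500

Answer: 2.2500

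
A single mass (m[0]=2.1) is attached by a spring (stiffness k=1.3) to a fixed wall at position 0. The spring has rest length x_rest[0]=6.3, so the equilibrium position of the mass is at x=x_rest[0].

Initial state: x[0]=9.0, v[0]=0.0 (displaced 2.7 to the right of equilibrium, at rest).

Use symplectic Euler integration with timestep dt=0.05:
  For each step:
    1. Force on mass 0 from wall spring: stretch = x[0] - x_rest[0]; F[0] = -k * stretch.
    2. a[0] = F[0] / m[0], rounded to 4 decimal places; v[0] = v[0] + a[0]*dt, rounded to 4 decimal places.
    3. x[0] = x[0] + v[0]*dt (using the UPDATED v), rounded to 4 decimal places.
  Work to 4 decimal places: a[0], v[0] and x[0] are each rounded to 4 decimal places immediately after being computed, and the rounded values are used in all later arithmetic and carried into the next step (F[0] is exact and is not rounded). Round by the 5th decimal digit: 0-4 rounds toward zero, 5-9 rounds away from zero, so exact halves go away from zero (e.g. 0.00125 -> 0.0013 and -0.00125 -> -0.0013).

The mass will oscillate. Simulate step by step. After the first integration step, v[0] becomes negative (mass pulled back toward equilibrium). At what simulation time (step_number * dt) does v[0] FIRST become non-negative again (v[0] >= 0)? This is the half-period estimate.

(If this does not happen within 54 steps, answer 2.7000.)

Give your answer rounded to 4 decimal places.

Step 0: x=[9.0000] v=[0.0000]
Step 1: x=[8.9958] v=[-0.0836]
Step 2: x=[8.9875] v=[-0.1670]
Step 3: x=[8.9750] v=[-0.2502]
Step 4: x=[8.9584] v=[-0.3330]
Step 5: x=[8.9376] v=[-0.4153]
Step 6: x=[8.9128] v=[-0.4969]
Step 7: x=[8.8839] v=[-0.5778]
Step 8: x=[8.8510] v=[-0.6578]
Step 9: x=[8.8142] v=[-0.7368]
Step 10: x=[8.7735] v=[-0.8146]
Step 11: x=[8.7289] v=[-0.8912]
Step 12: x=[8.6806] v=[-0.9664]
Step 13: x=[8.6286] v=[-1.0401]
Step 14: x=[8.5730] v=[-1.1122]
Step 15: x=[8.5139] v=[-1.1826]
Step 16: x=[8.4513] v=[-1.2511]
Step 17: x=[8.3854] v=[-1.3177]
Step 18: x=[8.3163] v=[-1.3823]
Step 19: x=[8.2441] v=[-1.4447]
Step 20: x=[8.1689] v=[-1.5049]
Step 21: x=[8.0908] v=[-1.5627]
Step 22: x=[8.0099] v=[-1.6181]
Step 23: x=[7.9264] v=[-1.6710]
Step 24: x=[7.8403] v=[-1.7213]
Step 25: x=[7.7519] v=[-1.7690]
Step 26: x=[7.6612] v=[-1.8139]
Step 27: x=[7.5684] v=[-1.8560]
Step 28: x=[7.4736] v=[-1.8953]
Step 29: x=[7.3770] v=[-1.9316]
Step 30: x=[7.2788] v=[-1.9649]
Step 31: x=[7.1790] v=[-1.9952]
Step 32: x=[7.0779] v=[-2.0224]
Step 33: x=[6.9756] v=[-2.0465]
Step 34: x=[6.8722] v=[-2.0674]
Step 35: x=[6.7679] v=[-2.0851]
Step 36: x=[6.6629] v=[-2.0996]
Step 37: x=[6.5574] v=[-2.1108]
Step 38: x=[6.4515] v=[-2.1188]
Step 39: x=[6.3453] v=[-2.1235]
Step 40: x=[6.2391] v=[-2.1249]
Step 41: x=[6.1330] v=[-2.1230]
Step 42: x=[6.0271] v=[-2.1178]
Step 43: x=[5.9216] v=[-2.1094]
Step 44: x=[5.8167] v=[-2.0977]
Step 45: x=[5.7126] v=[-2.0827]
Step 46: x=[5.6094] v=[-2.0645]
Step 47: x=[5.5072] v=[-2.0431]
Step 48: x=[5.4063] v=[-2.0186]
Step 49: x=[5.3068] v=[-1.9909]
Step 50: x=[5.2088] v=[-1.9602]
Step 51: x=[5.1125] v=[-1.9264]
Step 52: x=[5.0180] v=[-1.8896]
Step 53: x=[4.9255] v=[-1.8499]
Step 54: x=[4.8351] v=[-1.8074]
v[0] did not become non-negative within 54 steps; using fallback time=2.7000

Answer: 2.7000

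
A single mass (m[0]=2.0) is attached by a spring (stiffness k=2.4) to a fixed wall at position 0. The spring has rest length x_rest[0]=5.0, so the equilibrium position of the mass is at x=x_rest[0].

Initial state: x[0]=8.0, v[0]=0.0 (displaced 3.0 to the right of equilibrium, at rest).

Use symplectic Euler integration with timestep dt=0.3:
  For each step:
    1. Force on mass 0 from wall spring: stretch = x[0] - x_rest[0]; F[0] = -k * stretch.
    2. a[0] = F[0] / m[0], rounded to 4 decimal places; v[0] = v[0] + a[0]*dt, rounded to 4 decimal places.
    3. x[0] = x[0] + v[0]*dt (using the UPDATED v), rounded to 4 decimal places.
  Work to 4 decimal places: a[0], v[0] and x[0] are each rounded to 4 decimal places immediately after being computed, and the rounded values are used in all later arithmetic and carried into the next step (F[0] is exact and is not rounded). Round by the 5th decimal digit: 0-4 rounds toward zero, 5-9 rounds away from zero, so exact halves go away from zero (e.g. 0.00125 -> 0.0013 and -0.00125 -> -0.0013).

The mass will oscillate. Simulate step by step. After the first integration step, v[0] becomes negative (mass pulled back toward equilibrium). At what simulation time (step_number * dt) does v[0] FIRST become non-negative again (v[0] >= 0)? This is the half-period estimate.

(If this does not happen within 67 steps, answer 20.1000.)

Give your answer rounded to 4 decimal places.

Answer: 3.0000

Derivation:
Step 0: x=[8.0000] v=[0.0000]
Step 1: x=[7.6760] v=[-1.0800]
Step 2: x=[7.0630] v=[-2.0434]
Step 3: x=[6.2272] v=[-2.7861]
Step 4: x=[5.2588] v=[-3.2279]
Step 5: x=[4.2625] v=[-3.3211]
Step 6: x=[3.3458] v=[-3.0556]
Step 7: x=[2.6078] v=[-2.4601]
Step 8: x=[2.1281] v=[-1.5989]
Step 9: x=[1.9586] v=[-0.5650]
Step 10: x=[2.1176] v=[0.5299]
First v>=0 after going negative at step 10, time=3.0000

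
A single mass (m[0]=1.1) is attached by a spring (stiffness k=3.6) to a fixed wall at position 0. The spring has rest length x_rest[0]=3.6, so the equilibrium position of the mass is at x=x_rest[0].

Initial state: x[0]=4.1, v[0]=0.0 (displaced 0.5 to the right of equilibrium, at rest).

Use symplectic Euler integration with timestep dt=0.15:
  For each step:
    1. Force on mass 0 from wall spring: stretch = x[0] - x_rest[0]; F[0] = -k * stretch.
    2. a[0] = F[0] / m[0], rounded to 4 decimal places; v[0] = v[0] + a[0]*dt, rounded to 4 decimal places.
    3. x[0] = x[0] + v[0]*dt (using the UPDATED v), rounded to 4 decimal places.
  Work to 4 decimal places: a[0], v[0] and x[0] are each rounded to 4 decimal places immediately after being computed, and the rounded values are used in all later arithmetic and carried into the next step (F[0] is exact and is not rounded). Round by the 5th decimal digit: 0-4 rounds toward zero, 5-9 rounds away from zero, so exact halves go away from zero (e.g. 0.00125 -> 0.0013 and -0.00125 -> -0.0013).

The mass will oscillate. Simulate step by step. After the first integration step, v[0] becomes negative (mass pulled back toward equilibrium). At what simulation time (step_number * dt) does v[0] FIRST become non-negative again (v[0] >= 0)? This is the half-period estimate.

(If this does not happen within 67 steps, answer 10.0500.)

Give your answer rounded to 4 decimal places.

Answer: 1.8000

Derivation:
Step 0: x=[4.1000] v=[0.0000]
Step 1: x=[4.0632] v=[-0.2455]
Step 2: x=[3.9923] v=[-0.4729]
Step 3: x=[3.8925] v=[-0.6655]
Step 4: x=[3.7711] v=[-0.8091]
Step 5: x=[3.6371] v=[-0.8931]
Step 6: x=[3.5004] v=[-0.9113]
Step 7: x=[3.3710] v=[-0.8624]
Step 8: x=[3.2585] v=[-0.7500]
Step 9: x=[3.1711] v=[-0.5824]
Step 10: x=[3.1153] v=[-0.3718]
Step 11: x=[3.0952] v=[-0.1339]
Step 12: x=[3.1123] v=[0.1139]
First v>=0 after going negative at step 12, time=1.8000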